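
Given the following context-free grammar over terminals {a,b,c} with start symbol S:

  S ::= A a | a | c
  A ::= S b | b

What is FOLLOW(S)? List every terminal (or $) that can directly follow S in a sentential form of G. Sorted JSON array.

FIRST sets, iterate to fixpoint:
[1]
  A via A→b: +{b}
  S via S→A a: +{b}
  S via S→a: +{a}
  S via S→c: +{c}
  FIRST[S]={a,b,c}  FIRST[A]={b}
[2]
  A via A→S b: +{a,c}
  FIRST[S]={a,b,c}  FIRST[A]={a,b,c}
[3] done
  FIRST[S]={a,b,c}  FIRST[A]={a,b,c}

Compute FOLLOW by fixpoint:
seed FOLLOW(S) with $
pass 1:
  A→S b: FOLLOW(S) ⊇ FIRST(b) = {b}; new: +{b}
  S→A a: FOLLOW(A) ⊇ FIRST(a) = {a}; new: +{a}
  FOLLOW(S)={$,b}  FOLLOW(A)={a}
pass 2: (stable)
  FOLLOW(S)={$,b}  FOLLOW(A)={a}

FOLLOW(S) = ["$", "b"]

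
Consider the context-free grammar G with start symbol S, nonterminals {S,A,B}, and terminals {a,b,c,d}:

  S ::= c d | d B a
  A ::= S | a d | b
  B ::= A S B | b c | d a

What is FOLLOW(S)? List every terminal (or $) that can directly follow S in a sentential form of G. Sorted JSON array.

FIRST sets, iterate to fixpoint:
[1]
  A via A→a d: +{a}
  A via A→b: +{b}
  B via B→A S B: +{a,b}
  B via B→d a: +{d}
  S via S→c d: +{c}
  S via S→d B a: +{d}
  FIRST[S]={c,d}  FIRST[A]={a,b}  FIRST[B]={a,b,d}
[2]
  A via A→S: +{c,d}
  B via B→A S B: +{c}
  FIRST[S]={c,d}  FIRST[A]={a,b,c,d}  FIRST[B]={a,b,c,d}
[3] done
  FIRST[S]={c,d}  FIRST[A]={a,b,c,d}  FIRST[B]={a,b,c,d}

FOLLOW iteration:
FOLLOW(S) := {$}
pass 1:
  B→A S B: FOLLOW(A) ⊇ FIRST(S) = {c,d}; new: +{c,d}
  B→A S B: FOLLOW(S) ⊇ FIRST(B) = {a,b,c,d}; new: +{a,b,c,d}
  S→d B a: FOLLOW(B) ⊇ FIRST(a) = {a}; new: +{a}
  S: {$,a,b,c,d}  A: {c,d}  B: {a}
pass 2: — fixpoint
  S: {$,a,b,c,d}  A: {c,d}  B: {a}

FOLLOW(S) = ["$", "a", "b", "c", "d"]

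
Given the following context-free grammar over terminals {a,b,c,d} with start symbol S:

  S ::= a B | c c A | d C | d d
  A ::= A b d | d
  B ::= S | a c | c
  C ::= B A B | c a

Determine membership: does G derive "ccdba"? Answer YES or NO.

CNF form of G:
  S -> T1 C | T1 T1 | T2 B | T3 X7
  A -> A X4 | d
  B -> T1 C | T1 T1 | T2 B | T2 T3 | T3 X5 | c
  C -> B X6 | T3 T2
  T0 -> b
  T1 -> d
  T2 -> a
  T3 -> c
  X4 -> T0 T1
  X5 -> T3 A
  X6 -> A B
  X7 -> T3 A

CYK fill:
  T[0,0] 'c' = {B,T3}  orig:{B}
  T[1,1] 'c' = {B,T3}  orig:{B}
  T[2,2] 'd' = {A,T1}  orig:{A}
  T[3,3] 'b' = {T0}  orig:{}
  T[4,4] 'a' = {T2}  orig:{}
  T[0,1] 'cc' = ∅
  T[1,2] 'cd' = {X5,X7}  orig:{}
  T[2,3] 'db' = ∅
  T[3,4] 'ba' = ∅
  T[0,2] 'ccd' = {B,S}
  T[1,3] 'cdb' = ∅
  T[2,4] 'dba' = ∅
  T[0,3] 'ccdb' = ∅
  T[1,4] 'cdba' = ∅
  T[0,4] 'ccdba' = ∅

S ∉ T[0,4] ⇒ NO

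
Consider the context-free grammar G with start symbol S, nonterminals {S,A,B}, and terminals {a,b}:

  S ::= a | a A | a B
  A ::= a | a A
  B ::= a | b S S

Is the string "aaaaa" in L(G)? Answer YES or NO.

CNF form of G:
  S -> T0 A | T0 B | a
  A -> T0 A | a
  B -> T1 X2 | a
  T0 -> a
  T1 -> b
  X2 -> S S

CYK fill:
  cell(0,0) a: {A,B,S,T0}  orig:{A,B,S}
  cell(1,1) a: {A,B,S,T0}  orig:{A,B,S}
  cell(2,2) a: {A,B,S,T0}  orig:{A,B,S}
  cell(3,3) a: {A,B,S,T0}  orig:{A,B,S}
  cell(4,4) a: {A,B,S,T0}  orig:{A,B,S}
  cell(0,1) aa: {A,S,X2}  orig:{A,S}
  cell(1,2) aa: {A,S,X2}  orig:{A,S}
  cell(2,3) aa: {A,S,X2}  orig:{A,S}
  cell(3,4) aa: {A,S,X2}  orig:{A,S}
  cell(0,2) aaa: {A,S,X2}  orig:{A,S}
  cell(1,3) aaa: {A,S,X2}  orig:{A,S}
  cell(2,4) aaa: {A,S,X2}  orig:{A,S}
  cell(0,3) aaaa: {A,S,X2}  orig:{A,S}
  cell(1,4) aaaa: {A,S,X2}  orig:{A,S}
  cell(0,4) aaaaa: {A,S,X2}  orig:{A,S}

S ∈ T[0,4] ⇒ YES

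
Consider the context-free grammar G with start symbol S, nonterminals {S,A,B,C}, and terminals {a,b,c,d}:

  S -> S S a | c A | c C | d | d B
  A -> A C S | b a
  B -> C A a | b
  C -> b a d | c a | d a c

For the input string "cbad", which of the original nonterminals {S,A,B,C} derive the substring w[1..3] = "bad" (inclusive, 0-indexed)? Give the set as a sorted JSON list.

CNF form of G:
  S -> S X8 | T2 B | T3 A | T3 C | d
  A -> A X4 | T0 T1
  B -> C X5 | b
  C -> T0 X6 | T2 X7 | T3 T1
  T0 -> b
  T1 -> a
  T2 -> d
  T3 -> c
  X4 -> C S
  X5 -> A T1
  X6 -> T1 T2
  X7 -> T1 T3
  X8 -> S T1

CYK fill, restricted to cells inside w[1..3]:
  cell(1,1) b: {B,T0}  orig:{B}
  cell(2,2) a: {T1}  orig:{}
  cell(3,3) d: {S,T2}  orig:{S}
  cell(1,2) ba: {A}
  cell(2,3) ad: {X6}  orig:{}
  cell(1,3) bad: {C}

Original NTs in T[1,3] deriving "bad": ["C"]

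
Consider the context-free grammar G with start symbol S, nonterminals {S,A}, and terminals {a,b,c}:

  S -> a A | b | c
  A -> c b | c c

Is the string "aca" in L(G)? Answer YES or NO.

Convert to CNF:
  S -> T2 A | b | c
  A -> T0 T0 | T0 T1
  T0 -> c
  T1 -> b
  T2 -> a

CYK table (by increasing span):
  cell(0,0) a: {T2}  orig:{}
  cell(1,1) c: {S,T0}  orig:{S}
  cell(2,2) a: {T2}  orig:{}
  cell(0,1) ac: ∅
  cell(1,2) ca: ∅
  cell(0,2) aca: ∅

S ∉ T[0,2] ⇒ NO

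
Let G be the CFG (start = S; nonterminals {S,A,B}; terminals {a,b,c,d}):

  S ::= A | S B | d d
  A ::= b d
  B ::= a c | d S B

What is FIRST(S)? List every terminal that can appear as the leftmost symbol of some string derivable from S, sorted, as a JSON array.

Compute FIRST by fixpoint:
pass 1:
  A via A→b d: +{b}
  B via B→a c: +{a}
  B via B→d S B: +{d}
  S via S→A: +{b}
  S via S→d d: +{d}
  FIRST[S]={b,d}  FIRST[A]={b}  FIRST[B]={a,d}
pass 2: (no change)
  FIRST[S]={b,d}  FIRST[A]={b}  FIRST[B]={a,d}

FIRST(S) = ["b", "d"]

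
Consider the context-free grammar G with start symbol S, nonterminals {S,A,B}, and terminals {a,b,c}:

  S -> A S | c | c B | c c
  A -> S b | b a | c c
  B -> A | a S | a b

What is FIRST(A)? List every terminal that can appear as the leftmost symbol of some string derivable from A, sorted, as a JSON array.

FIRST iteration:
round 1:
  A via A→b a: +{b}
  A via A→c c: +{c}
  B via B→A: +{b,c}
  B via B→a S: +{a}
  S via S→A S: +{b,c}
  S: {b,c}  A: {b,c}  B: {a,b,c}
round 2: done
  S: {b,c}  A: {b,c}  B: {a,b,c}

FIRST(A) = ["b", "c"]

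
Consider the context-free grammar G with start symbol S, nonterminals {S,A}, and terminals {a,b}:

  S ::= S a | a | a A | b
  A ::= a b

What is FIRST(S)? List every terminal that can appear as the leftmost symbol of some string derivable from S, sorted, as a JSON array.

FIRST sets, iterate to fixpoint:
round 1:
  A via A→a b: +{a}
  S via S→a: +{a}
  S via S→b: +{b}
  FIRST[S]={a,b}  FIRST[A]={a}
round 2: done
  FIRST[S]={a,b}  FIRST[A]={a}

FIRST(S) = ["a", "b"]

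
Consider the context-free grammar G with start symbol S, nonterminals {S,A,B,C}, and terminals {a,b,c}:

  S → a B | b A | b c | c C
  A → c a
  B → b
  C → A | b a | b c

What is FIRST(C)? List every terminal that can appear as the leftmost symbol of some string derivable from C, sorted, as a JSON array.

FIRST sets, iterate to fixpoint:
iter 1:
  A via A→c a: +{c}
  B via B→b: +{b}
  C via C→A: +{c}
  C via C→b a: +{b}
  S via S→a B: +{a}
  S via S→b A: +{b}
  S via S→c C: +{c}
  S: {a,b,c}  A: {c}  B: {b}  C: {b,c}
iter 2: (stable)
  S: {a,b,c}  A: {c}  B: {b}  C: {b,c}

FIRST(C) = ["b", "c"]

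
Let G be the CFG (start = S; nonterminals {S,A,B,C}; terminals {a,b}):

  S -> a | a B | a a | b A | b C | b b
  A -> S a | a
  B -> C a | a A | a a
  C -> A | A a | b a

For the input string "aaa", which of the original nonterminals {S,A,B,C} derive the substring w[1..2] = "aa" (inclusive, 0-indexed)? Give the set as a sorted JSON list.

Convert to CNF:
  S -> T0 B | T0 T0 | T1 A | T1 C | T1 T1 | a
  A -> S T0 | a
  B -> C T0 | T0 A | T0 T0
  C -> A T0 | S T0 | T1 T0 | a
  T0 -> a
  T1 -> b

CYK fill — only the sub-triangle for w[1..2]:
  [1..1]={A,C,S,T0}  "a"  orig:{A,C,S}
  [2..2]={A,C,S,T0}  "a"  orig:{A,C,S}
  [1..2]={A,B,C,S}  "aa"

Original NTs in T[1,2] deriving "aa": ["A", "B", "C", "S"]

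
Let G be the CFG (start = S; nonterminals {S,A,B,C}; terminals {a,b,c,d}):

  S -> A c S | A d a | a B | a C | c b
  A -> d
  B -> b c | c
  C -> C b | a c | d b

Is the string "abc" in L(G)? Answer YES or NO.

Convert to CNF:
  S -> A X4 | A X5 | T1 T0 | T2 B | T2 C
  A -> d
  B -> T0 T1 | c
  C -> C T0 | T2 T1 | T3 T0
  T0 -> b
  T1 -> c
  T2 -> a
  T3 -> d
  X4 -> T1 S
  X5 -> T3 T2

Fill CYK table bottom-up:
  [0..0]={T2}  "a"  orig:{}
  [1..1]={T0}  "b"  orig:{}
  [2..2]={B,T1}  "c"  orig:{B}
  [0..1]=∅  "ab"
  [1..2]={B}  "bc"
  [0..2]={S}  "abc"

S ∈ T[0,2] ⇒ YES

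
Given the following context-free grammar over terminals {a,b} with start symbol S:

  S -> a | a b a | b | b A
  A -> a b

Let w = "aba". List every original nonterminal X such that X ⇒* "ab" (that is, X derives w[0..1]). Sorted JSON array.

Convert to CNF:
  S -> T0 X2 | T1 A | a | b
  A -> T0 T1
  T0 -> a
  T1 -> b
  X2 -> T1 T0

CYK table (by increasing span) — only the sub-triangle for w[0..1]:
  [0..0]={S,T0}  "a"  orig:{S}
  [1..1]={S,T1}  "b"  orig:{S}
  [0..1]={A}  "ab"

Original NTs in T[0,1] deriving "ab": ["A"]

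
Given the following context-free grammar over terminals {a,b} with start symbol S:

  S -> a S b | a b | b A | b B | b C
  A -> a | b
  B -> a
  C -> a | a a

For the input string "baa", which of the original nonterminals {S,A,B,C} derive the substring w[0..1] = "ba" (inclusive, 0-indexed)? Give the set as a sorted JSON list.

CNF form of G:
  S -> T0 T1 | T0 X2 | T1 A | T1 B | T1 C
  A -> a | b
  B -> a
  C -> T0 T0 | a
  T0 -> a
  T1 -> b
  X2 -> S T1

Fill CYK table bottom-up — only the sub-triangle for w[0..1]:
  T[0,0] 'b' = {A,T1}  orig:{A}
  T[1,1] 'a' = {A,B,C,T0}  orig:{A,B,C}
  T[0,1] 'ba' = {S}

Original NTs in T[0,1] deriving "ba": ["S"]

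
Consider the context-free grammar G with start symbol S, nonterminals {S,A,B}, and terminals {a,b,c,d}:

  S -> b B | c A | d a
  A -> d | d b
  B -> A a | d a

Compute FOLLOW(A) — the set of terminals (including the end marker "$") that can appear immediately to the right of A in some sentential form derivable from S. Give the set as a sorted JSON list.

Compute FIRST by fixpoint:
pass 1:
  A via A→d: +{d}
  B via B→A a: +{d}
  S via S→b B: +{b}
  S via S→c A: +{c}
  S via S→d a: +{d}
  FIRST[S]={b,c,d}  FIRST[A]={d}  FIRST[B]={d}
pass 2: (no change)
  FIRST[S]={b,c,d}  FIRST[A]={d}  FIRST[B]={d}

FOLLOW sets:
seed FOLLOW(S) with $
round 1:
  B→A a: FOLLOW(A) ⊇ FIRST(a) = {a}; new: +{a}
  S→b B: FOLLOW(B) ⊇ FOLLOW(S) ⊇ {$}; new: +{$}
  S→c A: FOLLOW(A) ⊇ FOLLOW(S) ⊇ {$}; new: +{$}
  FOLLOW[S]={$}  FOLLOW[A]={$,a}  FOLLOW[B]={$}
round 2: done
  FOLLOW[S]={$}  FOLLOW[A]={$,a}  FOLLOW[B]={$}

FOLLOW(A) = ["$", "a"]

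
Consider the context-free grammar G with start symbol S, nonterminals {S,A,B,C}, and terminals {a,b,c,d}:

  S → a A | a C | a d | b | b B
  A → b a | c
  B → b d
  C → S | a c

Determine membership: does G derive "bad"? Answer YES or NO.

CNF form of G:
  S -> T0 B | T1 A | T1 C | T1 T2 | b
  A -> T0 T1 | c
  B -> T0 T2
  C -> T0 B | T1 A | T1 C | T1 T2 | T1 T3 | b
  T0 -> b
  T1 -> a
  T2 -> d
  T3 -> c

Fill CYK table bottom-up:
  [0..0]={C,S,T0}  "b"  orig:{C,S}
  [1..1]={T1}  "a"  orig:{}
  [2..2]={T2}  "d"  orig:{}
  [0..1]={A}  "ba"
  [1..2]={C,S}  "ad"
  [0..2]=∅  "bad"

S ∉ T[0,2] ⇒ NO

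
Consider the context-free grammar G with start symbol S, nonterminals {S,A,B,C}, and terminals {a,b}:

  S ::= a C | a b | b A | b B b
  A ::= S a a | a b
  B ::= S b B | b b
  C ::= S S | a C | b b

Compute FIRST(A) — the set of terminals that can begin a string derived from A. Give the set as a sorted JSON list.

FIRST sets, iterate to fixpoint:
pass 1:
  A via A→a b: +{a}
  B via B→b b: +{b}
  C via C→a C: +{a}
  C via C→b b: +{b}
  S via S→a C: +{a}
  S via S→b A: +{b}
  S: {a,b}  A: {a}  B: {b}  C: {a,b}
pass 2:
  A via A→S a a: +{b}
  B via B→S b B: +{a}
  S: {a,b}  A: {a,b}  B: {a,b}  C: {a,b}
pass 3: (no change)
  S: {a,b}  A: {a,b}  B: {a,b}  C: {a,b}

FIRST(A) = ["a", "b"]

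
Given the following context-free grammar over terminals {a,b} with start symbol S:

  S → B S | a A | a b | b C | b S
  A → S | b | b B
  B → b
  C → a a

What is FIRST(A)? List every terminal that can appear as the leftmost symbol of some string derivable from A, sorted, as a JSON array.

Compute FIRST by fixpoint:
iter 1:
  A via A→b: +{b}
  B via B→b: +{b}
  C via C→a a: +{a}
  S via S→B S: +{b}
  S via S→a A: +{a}
  S: {a,b}  A: {b}  B: {b}  C: {a}
iter 2:
  A via A→S: +{a}
  S: {a,b}  A: {a,b}  B: {b}  C: {a}
iter 3: (stable)
  S: {a,b}  A: {a,b}  B: {b}  C: {a}

FIRST(A) = ["a", "b"]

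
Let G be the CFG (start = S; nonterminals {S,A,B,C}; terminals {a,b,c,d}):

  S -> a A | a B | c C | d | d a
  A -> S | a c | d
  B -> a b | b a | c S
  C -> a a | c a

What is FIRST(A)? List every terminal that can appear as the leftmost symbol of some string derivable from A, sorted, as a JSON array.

FIRST sets, iterate to fixpoint:
pass 1:
  A via A→a c: +{a}
  A via A→d: +{d}
  B via B→a b: +{a}
  B via B→b a: +{b}
  B via B→c S: +{c}
  C via C→a a: +{a}
  C via C→c a: +{c}
  S via S→a A: +{a}
  S via S→c C: +{c}
  S via S→d: +{d}
  FIRST[S]={a,c,d}  FIRST[A]={a,d}  FIRST[B]={a,b,c}  FIRST[C]={a,c}
pass 2:
  A via A→S: +{c}
  FIRST[S]={a,c,d}  FIRST[A]={a,c,d}  FIRST[B]={a,b,c}  FIRST[C]={a,c}
pass 3: — fixpoint
  FIRST[S]={a,c,d}  FIRST[A]={a,c,d}  FIRST[B]={a,b,c}  FIRST[C]={a,c}

FIRST(A) = ["a", "c", "d"]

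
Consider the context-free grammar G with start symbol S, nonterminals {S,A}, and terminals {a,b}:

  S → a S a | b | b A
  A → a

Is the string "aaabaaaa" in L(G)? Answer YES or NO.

CNF form of G:
  S -> T0 X2 | T1 A | b
  A -> a
  T0 -> a
  T1 -> b
  X2 -> S T0

CYK table (by increasing span):
  T[0,0] 'a' = {A,T0}  orig:{A}
  T[1,1] 'a' = {A,T0}  orig:{A}
  T[2,2] 'a' = {A,T0}  orig:{A}
  T[3,3] 'b' = {S,T1}  orig:{S}
  T[4,4] 'a' = {A,T0}  orig:{A}
  T[5,5] 'a' = {A,T0}  orig:{A}
  T[6,6] 'a' = {A,T0}  orig:{A}
  T[7,7] 'a' = {A,T0}  orig:{A}
  T[0,1] 'aa' = ∅
  T[1,2] 'aa' = ∅
  T[2,3] 'ab' = ∅
  T[3,4] 'ba' = {S,X2}  orig:{S}
  T[4,5] 'aa' = ∅
  T[5,6] 'aa' = ∅
  T[6,7] 'aa' = ∅
  T[0,2] 'aaa' = ∅
  T[1,3] 'aab' = ∅
  T[2,4] 'aba' = {S}
  T[3,5] 'baa' = {X2}  orig:{}
  T[4,6] 'aaa' = ∅
  T[5,7] 'aaa' = ∅
  T[0,3] 'aaab' = ∅
  T[1,4] 'aaba' = ∅
  T[2,5] 'abaa' = {S,X2}  orig:{S}
  T[3,6] 'baaa' = ∅
  T[4,7] 'aaaa' = ∅
  T[0,4] 'aaaba' = ∅
  T[1,5] 'aabaa' = {S}
  T[2,6] 'abaaa' = {X2}  orig:{}
  T[3,7] 'baaaa' = ∅
  T[0,5] 'aaabaa' = ∅
  T[1,6] 'aabaaa' = {S,X2}  orig:{S}
  T[2,7] 'abaaaa' = ∅
  T[0,6] 'aaabaaa' = {S}
  T[1,7] 'aabaaaa' = {X2}  orig:{}
  T[0,7] 'aaabaaaa' = {S,X2}  orig:{S}

S ∈ T[0,7] ⇒ YES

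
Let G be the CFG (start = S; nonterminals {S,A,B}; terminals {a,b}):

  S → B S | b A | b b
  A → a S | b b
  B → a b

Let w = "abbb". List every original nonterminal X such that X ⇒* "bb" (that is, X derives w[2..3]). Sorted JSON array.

Convert to CNF:
  S -> B S | T1 A | T1 T1
  A -> T0 S | T1 T1
  B -> T0 T1
  T0 -> a
  T1 -> b

Fill CYK table bottom-up, restricted to cells inside w[2..3]:
  cell(2,2) b: {T1}  orig:{}
  cell(3,3) b: {T1}  orig:{}
  cell(2,3) bb: {A,S}

Original NTs in T[2,3] deriving "bb": ["A", "S"]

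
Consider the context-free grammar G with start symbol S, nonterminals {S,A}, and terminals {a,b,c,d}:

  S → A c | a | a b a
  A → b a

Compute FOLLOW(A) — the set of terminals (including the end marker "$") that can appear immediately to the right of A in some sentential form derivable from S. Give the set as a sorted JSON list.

Compute FIRST by fixpoint:
round 1:
  A via A→b a: +{b}
  S via S→A c: +{b}
  S via S→a: +{a}
  FIRST(S)={a,b}  FIRST(A)={b}
round 2: (stable)
  FIRST(S)={a,b}  FIRST(A)={b}

FOLLOW iteration:
initialize: $ ∈ FOLLOW(S)
[1]
  S→A c: FOLLOW(A) ⊇ FIRST(c) = {c}; new: +{c}
  FOLLOW[S]={$}  FOLLOW[A]={c}
[2] (stable)
  FOLLOW[S]={$}  FOLLOW[A]={c}

FOLLOW(A) = ["c"]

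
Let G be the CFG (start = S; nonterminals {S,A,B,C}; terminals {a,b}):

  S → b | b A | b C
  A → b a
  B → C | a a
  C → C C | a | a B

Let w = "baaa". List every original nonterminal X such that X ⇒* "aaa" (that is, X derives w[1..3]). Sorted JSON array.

CNF form of G:
  S -> T0 A | T0 C | b
  A -> T0 T1
  B -> C C | T1 B | T1 T1 | a
  C -> C C | T1 B | a
  T0 -> b
  T1 -> a

CYK table (by increasing span), restricted to cells inside w[1..3]:
  cell(1,1) a: {B,C,T1}  orig:{B,C}
  cell(2,2) a: {B,C,T1}  orig:{B,C}
  cell(3,3) a: {B,C,T1}  orig:{B,C}
  cell(1,2) aa: {B,C}
  cell(2,3) aa: {B,C}
  cell(1,3) aaa: {B,C}

Original NTs in T[1,3] deriving "aaa": ["B", "C"]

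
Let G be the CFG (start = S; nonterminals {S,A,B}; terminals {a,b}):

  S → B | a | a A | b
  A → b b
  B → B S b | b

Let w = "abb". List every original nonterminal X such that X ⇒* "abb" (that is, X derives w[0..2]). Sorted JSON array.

CNF form of G:
  S -> B X3 | T1 A | a | b
  A -> T0 T0
  B -> B X2 | b
  T0 -> b
  T1 -> a
  X2 -> S T0
  X3 -> S T0

CYK fill — only the sub-triangle for w[0..2]:
  T[0,0] 'a' = {S,T1}  orig:{S}
  T[1,1] 'b' = {B,S,T0}  orig:{B,S}
  T[2,2] 'b' = {B,S,T0}  orig:{B,S}
  T[0,1] 'ab' = {X2,X3}  orig:{}
  T[1,2] 'bb' = {A,X2,X3}  orig:{A}
  T[0,2] 'abb' = {S}

Original NTs in T[0,2] deriving "abb": ["S"]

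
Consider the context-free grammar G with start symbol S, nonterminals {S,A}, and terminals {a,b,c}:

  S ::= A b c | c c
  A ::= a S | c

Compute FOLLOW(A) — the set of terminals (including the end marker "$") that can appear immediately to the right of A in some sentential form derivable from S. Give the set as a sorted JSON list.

FIRST sets, iterate to fixpoint:
round 1:
  A via A→a S: +{a}
  A via A→c: +{c}
  S via S→A b c: +{a,c}
  FIRST(S)={a,c}  FIRST(A)={a,c}
round 2: done
  FIRST(S)={a,c}  FIRST(A)={a,c}

FOLLOW sets:
FOLLOW(S) := {$}
iter 1:
  S→A b c: FOLLOW(A) ⊇ FIRST(b) = {b}; new: +{b}
  FOLLOW(S)={$}  FOLLOW(A)={b}
iter 2:
  A→a S: FOLLOW(S) ⊇ FOLLOW(A) ⊇ {b}; new: +{b}
  FOLLOW(S)={$,b}  FOLLOW(A)={b}
iter 3: done
  FOLLOW(S)={$,b}  FOLLOW(A)={b}

FOLLOW(A) = ["b"]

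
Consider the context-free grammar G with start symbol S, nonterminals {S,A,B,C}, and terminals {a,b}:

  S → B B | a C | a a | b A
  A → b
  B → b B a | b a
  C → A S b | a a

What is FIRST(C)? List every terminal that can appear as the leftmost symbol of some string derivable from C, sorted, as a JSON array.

Compute FIRST by fixpoint:
pass 1:
  A via A→b: +{b}
  B via B→b B a: +{b}
  C via C→A S b: +{b}
  C via C→a a: +{a}
  S via S→B B: +{b}
  S via S→a C: +{a}
  FIRST(S)={a,b}  FIRST(A)={b}  FIRST(B)={b}  FIRST(C)={a,b}
pass 2: (no change)
  FIRST(S)={a,b}  FIRST(A)={b}  FIRST(B)={b}  FIRST(C)={a,b}

FIRST(C) = ["a", "b"]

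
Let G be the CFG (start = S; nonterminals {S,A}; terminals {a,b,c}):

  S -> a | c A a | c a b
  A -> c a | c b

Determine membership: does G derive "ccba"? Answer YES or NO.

CNF form of G:
  S -> T0 X3 | T0 X4 | a
  A -> T0 T1 | T0 T2
  T0 -> c
  T1 -> a
  T2 -> b
  X3 -> A T1
  X4 -> T1 T2

CYK fill:
  cell(0,0) c: {T0}  orig:{}
  cell(1,1) c: {T0}  orig:{}
  cell(2,2) b: {T2}  orig:{}
  cell(3,3) a: {S,T1}  orig:{S}
  cell(0,1) cc: ∅
  cell(1,2) cb: {A}
  cell(2,3) ba: ∅
  cell(0,2) ccb: ∅
  cell(1,3) cba: {X3}  orig:{}
  cell(0,3) ccba: {S}

S ∈ T[0,3] ⇒ YES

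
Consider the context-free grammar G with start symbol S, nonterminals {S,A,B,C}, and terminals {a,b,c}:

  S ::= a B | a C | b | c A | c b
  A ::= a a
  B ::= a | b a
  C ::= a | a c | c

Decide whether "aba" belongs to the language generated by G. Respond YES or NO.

Convert to CNF:
  S -> T0 B | T0 C | T2 A | T2 T1 | b
  A -> T0 T0
  B -> T1 T0 | a
  C -> T0 T2 | a | c
  T0 -> a
  T1 -> b
  T2 -> c

CYK fill:
  [0..0]={B,C,T0}  "a"  orig:{B,C}
  [1..1]={S,T1}  "b"  orig:{S}
  [2..2]={B,C,T0}  "a"  orig:{B,C}
  [0..1]=∅  "ab"
  [1..2]={B}  "ba"
  [0..2]={S}  "aba"

S ∈ T[0,2] ⇒ YES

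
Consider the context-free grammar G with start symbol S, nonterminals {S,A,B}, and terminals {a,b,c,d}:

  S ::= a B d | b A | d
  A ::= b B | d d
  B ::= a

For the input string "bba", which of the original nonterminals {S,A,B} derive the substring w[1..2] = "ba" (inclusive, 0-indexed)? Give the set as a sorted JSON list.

CNF form of G:
  S -> T0 A | T2 X3 | d
  A -> T0 B | T1 T1
  B -> a
  T0 -> b
  T1 -> d
  T2 -> a
  X3 -> B T1

Fill CYK table bottom-up — only the sub-triangle for w[1..2]:
  cell(1,1) b: {T0}  orig:{}
  cell(2,2) a: {B,T2}  orig:{B}
  cell(1,2) ba: {A}

Original NTs in T[1,2] deriving "ba": ["A"]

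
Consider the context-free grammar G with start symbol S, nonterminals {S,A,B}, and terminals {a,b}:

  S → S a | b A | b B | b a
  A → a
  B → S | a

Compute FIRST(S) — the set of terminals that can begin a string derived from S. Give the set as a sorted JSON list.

FIRST sets, iterate to fixpoint:
iter 1:
  A via A→a: +{a}
  B via B→a: +{a}
  S via S→b A: +{b}
  FIRST[S]={b}  FIRST[A]={a}  FIRST[B]={a}
iter 2:
  B via B→S: +{b}
  FIRST[S]={b}  FIRST[A]={a}  FIRST[B]={a,b}
iter 3: done
  FIRST[S]={b}  FIRST[A]={a}  FIRST[B]={a,b}

FIRST(S) = ["b"]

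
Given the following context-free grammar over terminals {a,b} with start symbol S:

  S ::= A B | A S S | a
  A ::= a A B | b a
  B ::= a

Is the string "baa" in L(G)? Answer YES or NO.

CNF form of G:
  S -> A B | A X3 | a
  A -> T0 X2 | T1 T0
  B -> a
  T0 -> a
  T1 -> b
  X2 -> A B
  X3 -> S S

CYK fill:
  T[0,0] 'b' = {T1}  orig:{}
  T[1,1] 'a' = {B,S,T0}  orig:{B,S}
  T[2,2] 'a' = {B,S,T0}  orig:{B,S}
  T[0,1] 'ba' = {A}
  T[1,2] 'aa' = {X3}  orig:{}
  T[0,2] 'baa' = {S,X2}  orig:{S}

S ∈ T[0,2] ⇒ YES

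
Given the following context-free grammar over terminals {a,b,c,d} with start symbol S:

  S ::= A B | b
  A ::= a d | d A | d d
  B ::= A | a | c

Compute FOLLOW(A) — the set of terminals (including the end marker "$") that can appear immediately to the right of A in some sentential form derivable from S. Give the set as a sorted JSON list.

FIRST iteration:
iter 1:
  A via A→a d: +{a}
  A via A→d A: +{d}
  B via B→A: +{a,d}
  B via B→c: +{c}
  S via S→A B: +{a,d}
  S via S→b: +{b}
  S: {a,b,d}  A: {a,d}  B: {a,c,d}
iter 2: (no change)
  S: {a,b,d}  A: {a,d}  B: {a,c,d}

Compute FOLLOW by fixpoint:
initialize: $ ∈ FOLLOW(S)
iter 1:
  S→A B: FOLLOW(A) ⊇ FIRST(B) = {a,c,d}; new: +{a,c,d}
  S→A B: FOLLOW(B) ⊇ FOLLOW(S) ⊇ {$}; new: +{$}
  S: {$}  A: {a,c,d}  B: {$}
iter 2:
  B→A: FOLLOW(A) ⊇ FOLLOW(B) ⊇ {$}; new: +{$}
  S: {$}  A: {$,a,c,d}  B: {$}
iter 3: (no change)
  S: {$}  A: {$,a,c,d}  B: {$}

FOLLOW(A) = ["$", "a", "c", "d"]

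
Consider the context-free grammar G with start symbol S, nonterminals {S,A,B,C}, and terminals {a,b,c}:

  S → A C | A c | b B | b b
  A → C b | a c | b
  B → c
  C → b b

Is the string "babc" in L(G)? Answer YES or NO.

Convert to CNF:
  S -> A C | A T2 | T0 B | T0 T0
  A -> C T0 | T1 T2 | b
  B -> c
  C -> T0 T0
  T0 -> b
  T1 -> a
  T2 -> c

Fill CYK table bottom-up:
  [0..0]={A,T0}  "b"  orig:{A}
  [1..1]={T1}  "a"  orig:{}
  [2..2]={A,T0}  "b"  orig:{A}
  [3..3]={B,T2}  "c"  orig:{B}
  [0..1]=∅  "ba"
  [1..2]=∅  "ab"
  [2..3]={S}  "bc"
  [0..2]=∅  "bab"
  [1..3]=∅  "abc"
  [0..3]=∅  "babc"

S ∉ T[0,3] ⇒ NO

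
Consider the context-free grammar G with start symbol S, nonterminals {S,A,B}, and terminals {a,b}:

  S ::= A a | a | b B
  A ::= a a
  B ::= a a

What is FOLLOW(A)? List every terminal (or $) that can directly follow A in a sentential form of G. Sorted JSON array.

Compute FIRST by fixpoint:
[1]
  A via A→a a: +{a}
  B via B→a a: +{a}
  S via S→A a: +{a}
  S via S→b B: +{b}
  FIRST[S]={a,b}  FIRST[A]={a}  FIRST[B]={a}
[2] — fixpoint
  FIRST[S]={a,b}  FIRST[A]={a}  FIRST[B]={a}

FOLLOW sets:
FOLLOW(S) := {$}
round 1:
  S→A a: FOLLOW(A) ⊇ FIRST(a) = {a}; new: +{a}
  S→b B: FOLLOW(B) ⊇ FOLLOW(S) ⊇ {$}; new: +{$}
  S: {$}  A: {a}  B: {$}
round 2: (no change)
  S: {$}  A: {a}  B: {$}

FOLLOW(A) = ["a"]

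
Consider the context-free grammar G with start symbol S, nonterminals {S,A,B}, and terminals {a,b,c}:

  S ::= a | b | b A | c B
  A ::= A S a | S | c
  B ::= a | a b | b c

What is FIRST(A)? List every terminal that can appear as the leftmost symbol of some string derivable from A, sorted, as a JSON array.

FIRST iteration:
iter 1:
  A via A→c: +{c}
  B via B→a: +{a}
  B via B→b c: +{b}
  S via S→a: +{a}
  S via S→b: +{b}
  S via S→c B: +{c}
  FIRST[S]={a,b,c}  FIRST[A]={c}  FIRST[B]={a,b}
iter 2:
  A via A→S: +{a,b}
  FIRST[S]={a,b,c}  FIRST[A]={a,b,c}  FIRST[B]={a,b}
iter 3: done
  FIRST[S]={a,b,c}  FIRST[A]={a,b,c}  FIRST[B]={a,b}

FIRST(A) = ["a", "b", "c"]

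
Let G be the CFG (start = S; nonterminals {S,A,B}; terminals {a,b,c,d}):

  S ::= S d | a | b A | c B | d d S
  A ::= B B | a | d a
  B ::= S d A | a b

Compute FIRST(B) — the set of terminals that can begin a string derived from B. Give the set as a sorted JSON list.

FIRST iteration:
pass 1:
  A via A→a: +{a}
  A via A→d a: +{d}
  B via B→a b: +{a}
  S via S→a: +{a}
  S via S→b A: +{b}
  S via S→c B: +{c}
  S via S→d d S: +{d}
  FIRST(S)={a,b,c,d}  FIRST(A)={a,d}  FIRST(B)={a}
pass 2:
  B via B→S d A: +{b,c,d}
  FIRST(S)={a,b,c,d}  FIRST(A)={a,d}  FIRST(B)={a,b,c,d}
pass 3:
  A via A→B B: +{b,c}
  FIRST(S)={a,b,c,d}  FIRST(A)={a,b,c,d}  FIRST(B)={a,b,c,d}
pass 4: (no change)
  FIRST(S)={a,b,c,d}  FIRST(A)={a,b,c,d}  FIRST(B)={a,b,c,d}

FIRST(B) = ["a", "b", "c", "d"]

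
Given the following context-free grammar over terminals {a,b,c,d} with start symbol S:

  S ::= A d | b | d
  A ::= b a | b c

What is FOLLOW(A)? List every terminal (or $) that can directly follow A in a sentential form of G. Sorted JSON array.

FIRST iteration:
iter 1:
  A via A→b a: +{b}
  S via S→A d: +{b}
  S via S→d: +{d}
  FIRST(S)={b,d}  FIRST(A)={b}
iter 2: done
  FIRST(S)={b,d}  FIRST(A)={b}

FOLLOW iteration:
FOLLOW(S) := {$}
pass 1:
  S→A d: FOLLOW(A) ⊇ FIRST(d) = {d}; new: +{d}
  FOLLOW(S)={$}  FOLLOW(A)={d}
pass 2: done
  FOLLOW(S)={$}  FOLLOW(A)={d}

FOLLOW(A) = ["d"]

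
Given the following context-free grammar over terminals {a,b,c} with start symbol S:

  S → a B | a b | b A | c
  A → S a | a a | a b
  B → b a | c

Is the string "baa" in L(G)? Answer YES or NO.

CNF form of G:
  S -> T0 B | T0 T1 | T1 A | c
  A -> S T0 | T0 T0 | T0 T1
  B -> T1 T0 | c
  T0 -> a
  T1 -> b

CYK table (by increasing span):
  cell(0,0) b: {T1}  orig:{}
  cell(1,1) a: {T0}  orig:{}
  cell(2,2) a: {T0}  orig:{}
  cell(0,1) ba: {B}
  cell(1,2) aa: {A}
  cell(0,2) baa: {S}

S ∈ T[0,2] ⇒ YES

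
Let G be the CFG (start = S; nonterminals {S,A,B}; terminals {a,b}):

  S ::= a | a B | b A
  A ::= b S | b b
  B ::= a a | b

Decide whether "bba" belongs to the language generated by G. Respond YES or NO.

CNF form of G:
  S -> T0 A | T1 B | a
  A -> T0 S | T0 T0
  B -> T1 T1 | b
  T0 -> b
  T1 -> a

CYK table (by increasing span):
  T[0,0] 'b' = {B,T0}  orig:{B}
  T[1,1] 'b' = {B,T0}  orig:{B}
  T[2,2] 'a' = {S,T1}  orig:{S}
  T[0,1] 'bb' = {A}
  T[1,2] 'ba' = {A}
  T[0,2] 'bba' = {S}

S ∈ T[0,2] ⇒ YES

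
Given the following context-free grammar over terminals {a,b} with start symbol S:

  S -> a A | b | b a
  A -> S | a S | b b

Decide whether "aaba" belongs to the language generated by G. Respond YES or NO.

CNF form of G:
  S -> T0 A | T1 T0 | b
  A -> T0 A | T0 S | T1 T0 | T1 T1 | b
  T0 -> a
  T1 -> b

Fill CYK table bottom-up:
  [0..0]={T0}  "a"  orig:{}
  [1..1]={T0}  "a"  orig:{}
  [2..2]={A,S,T1}  "b"  orig:{A,S}
  [3..3]={T0}  "a"  orig:{}
  [0..1]=∅  "aa"
  [1..2]={A,S}  "ab"
  [2..3]={A,S}  "ba"
  [0..2]={A,S}  "aab"
  [1..3]={A,S}  "aba"
  [0..3]={A,S}  "aaba"

S ∈ T[0,3] ⇒ YES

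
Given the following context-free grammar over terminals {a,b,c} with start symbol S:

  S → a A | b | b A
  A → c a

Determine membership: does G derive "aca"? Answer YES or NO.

CNF form of G:
  S -> T1 A | T2 A | b
  A -> T0 T1
  T0 -> c
  T1 -> a
  T2 -> b

CYK table (by increasing span):
  [0..0]={T1}  "a"  orig:{}
  [1..1]={T0}  "c"  orig:{}
  [2..2]={T1}  "a"  orig:{}
  [0..1]=∅  "ac"
  [1..2]={A}  "ca"
  [0..2]={S}  "aca"

S ∈ T[0,2] ⇒ YES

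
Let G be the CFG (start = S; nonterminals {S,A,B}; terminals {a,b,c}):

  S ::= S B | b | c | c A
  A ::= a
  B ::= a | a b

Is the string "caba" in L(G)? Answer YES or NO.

CNF form of G:
  S -> S B | T2 A | b | c
  A -> a
  B -> T0 T1 | a
  T0 -> a
  T1 -> b
  T2 -> c

CYK fill:
  cell(0,0) c: {S,T2}  orig:{S}
  cell(1,1) a: {A,B,T0}  orig:{A,B}
  cell(2,2) b: {S,T1}  orig:{S}
  cell(3,3) a: {A,B,T0}  orig:{A,B}
  cell(0,1) ca: {S}
  cell(1,2) ab: {B}
  cell(2,3) ba: {S}
  cell(0,2) cab: {S}
  cell(1,3) aba: ∅
  cell(0,3) caba: {S}

S ∈ T[0,3] ⇒ YES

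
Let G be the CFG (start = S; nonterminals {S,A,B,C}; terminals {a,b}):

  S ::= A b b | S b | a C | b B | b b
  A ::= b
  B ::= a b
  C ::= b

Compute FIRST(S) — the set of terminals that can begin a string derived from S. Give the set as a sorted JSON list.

Compute FIRST by fixpoint:
[1]
  A via A→b: +{b}
  B via B→a b: +{a}
  C via C→b: +{b}
  S via S→A b b: +{b}
  S via S→a C: +{a}
  FIRST(S)={a,b}  FIRST(A)={b}  FIRST(B)={a}  FIRST(C)={b}
[2] done
  FIRST(S)={a,b}  FIRST(A)={b}  FIRST(B)={a}  FIRST(C)={b}

FIRST(S) = ["a", "b"]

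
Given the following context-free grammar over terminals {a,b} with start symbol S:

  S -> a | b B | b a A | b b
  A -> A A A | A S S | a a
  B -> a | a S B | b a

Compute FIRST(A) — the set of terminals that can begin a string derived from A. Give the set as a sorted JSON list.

FIRST sets, iterate to fixpoint:
[1]
  A via A→a a: +{a}
  B via B→a: +{a}
  B via B→b a: +{b}
  S via S→a: +{a}
  S via S→b B: +{b}
  FIRST[S]={a,b}  FIRST[A]={a}  FIRST[B]={a,b}
[2] — fixpoint
  FIRST[S]={a,b}  FIRST[A]={a}  FIRST[B]={a,b}

FIRST(A) = ["a"]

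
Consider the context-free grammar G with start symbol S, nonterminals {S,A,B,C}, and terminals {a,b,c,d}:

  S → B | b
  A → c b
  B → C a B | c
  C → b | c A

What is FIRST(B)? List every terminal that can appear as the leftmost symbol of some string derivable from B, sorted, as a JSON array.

Compute FIRST by fixpoint:
pass 1:
  A via A→c b: +{c}
  B via B→c: +{c}
  C via C→b: +{b}
  C via C→c A: +{c}
  S via S→B: +{c}
  S via S→b: +{b}
  S: {b,c}  A: {c}  B: {c}  C: {b,c}
pass 2:
  B via B→C a B: +{b}
  S: {b,c}  A: {c}  B: {b,c}  C: {b,c}
pass 3: (no change)
  S: {b,c}  A: {c}  B: {b,c}  C: {b,c}

FIRST(B) = ["b", "c"]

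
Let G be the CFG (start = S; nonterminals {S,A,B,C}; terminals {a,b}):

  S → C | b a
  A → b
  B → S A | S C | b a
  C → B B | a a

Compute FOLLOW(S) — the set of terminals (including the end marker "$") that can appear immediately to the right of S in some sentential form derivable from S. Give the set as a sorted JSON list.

FIRST sets, iterate to fixpoint:
round 1:
  A via A→b: +{b}
  B via B→b a: +{b}
  C via C→B B: +{b}
  C via C→a a: +{a}
  S via S→C: +{a,b}
  FIRST[S]={a,b}  FIRST[A]={b}  FIRST[B]={b}  FIRST[C]={a,b}
round 2:
  B via B→S A: +{a}
  FIRST[S]={a,b}  FIRST[A]={b}  FIRST[B]={a,b}  FIRST[C]={a,b}
round 3: (no change)
  FIRST[S]={a,b}  FIRST[A]={b}  FIRST[B]={a,b}  FIRST[C]={a,b}

Compute FOLLOW by fixpoint:
initialize: $ ∈ FOLLOW(S)
iter 1:
  B→S A: FOLLOW(S) ⊇ FIRST(A) = {b}; new: +{b}
  B→S C: FOLLOW(S) ⊇ FIRST(C) = {a,b}; new: +{a}
  C→B B: FOLLOW(B) ⊇ FIRST(B) = {a,b}; new: +{a,b}
  S→C: FOLLOW(C) ⊇ FOLLOW(S) ⊇ {$,a,b}; new: +{$,a,b}
  FOLLOW(S)={$,a,b}  FOLLOW(A)={}  FOLLOW(B)={a,b}  FOLLOW(C)={$,a,b}
iter 2:
  B→S A: FOLLOW(A) ⊇ FOLLOW(B) ⊇ {a,b}; new: +{a,b}
  C→B B: FOLLOW(B) ⊇ FOLLOW(C) ⊇ {$,a,b}; new: +{$}
  FOLLOW(S)={$,a,b}  FOLLOW(A)={a,b}  FOLLOW(B)={$,a,b}  FOLLOW(C)={$,a,b}
iter 3:
  B→S A: FOLLOW(A) ⊇ FOLLOW(B) ⊇ {$,a,b}; new: +{$}
  FOLLOW(S)={$,a,b}  FOLLOW(A)={$,a,b}  FOLLOW(B)={$,a,b}  FOLLOW(C)={$,a,b}
iter 4: (no change)
  FOLLOW(S)={$,a,b}  FOLLOW(A)={$,a,b}  FOLLOW(B)={$,a,b}  FOLLOW(C)={$,a,b}

FOLLOW(S) = ["$", "a", "b"]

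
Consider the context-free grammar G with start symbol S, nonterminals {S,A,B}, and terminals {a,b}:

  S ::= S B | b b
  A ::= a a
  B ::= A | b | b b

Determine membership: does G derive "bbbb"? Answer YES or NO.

Convert to CNF:
  S -> S B | T1 T1
  A -> T0 T0
  B -> T0 T0 | T1 T1 | b
  T0 -> a
  T1 -> b

CYK table (by increasing span):
  cell(0,0) b: {B,T1}  orig:{B}
  cell(1,1) b: {B,T1}  orig:{B}
  cell(2,2) b: {B,T1}  orig:{B}
  cell(3,3) b: {B,T1}  orig:{B}
  cell(0,1) bb: {B,S}
  cell(1,2) bb: {B,S}
  cell(2,3) bb: {B,S}
  cell(0,2) bbb: {S}
  cell(1,3) bbb: {S}
  cell(0,3) bbbb: {S}

S ∈ T[0,3] ⇒ YES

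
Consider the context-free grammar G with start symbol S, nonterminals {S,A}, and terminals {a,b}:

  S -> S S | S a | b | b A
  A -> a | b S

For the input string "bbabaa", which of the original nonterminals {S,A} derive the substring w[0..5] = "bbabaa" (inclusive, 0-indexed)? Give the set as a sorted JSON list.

Convert to CNF:
  S -> S S | S T1 | T0 A | b
  A -> T0 S | a
  T0 -> b
  T1 -> a

Fill CYK table bottom-up (cells [i..j] with 0 ≤ i ≤ j ≤ 5 only):
  cell(0,0) b: {S,T0}  orig:{S}
  cell(1,1) b: {S,T0}  orig:{S}
  cell(2,2) a: {A,T1}  orig:{A}
  cell(3,3) b: {S,T0}  orig:{S}
  cell(4,4) a: {A,T1}  orig:{A}
  cell(5,5) a: {A,T1}  orig:{A}
  cell(0,1) bb: {A,S}
  cell(1,2) ba: {S}
  cell(2,3) ab: ∅
  cell(3,4) ba: {S}
  cell(4,5) aa: ∅
  cell(0,2) bba: {A,S}
  cell(1,3) bab: {S}
  cell(2,4) aba: ∅
  cell(3,5) baa: {S}
  cell(0,3) bbab: {A,S}
  cell(1,4) baba: {S}
  cell(2,5) abaa: ∅
  cell(0,4) bbaba: {A,S}
  cell(1,5) babaa: {S}
  cell(0,5) bbabaa: {A,S}

Original NTs in T[0,5] deriving "bbabaa": ["A", "S"]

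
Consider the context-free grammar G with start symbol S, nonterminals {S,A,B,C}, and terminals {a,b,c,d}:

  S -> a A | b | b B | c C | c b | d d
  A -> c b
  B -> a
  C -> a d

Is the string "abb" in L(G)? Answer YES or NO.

CNF form of G:
  S -> T0 C | T0 T1 | T1 B | T2 A | T3 T3 | b
  A -> T0 T1
  B -> a
  C -> T2 T3
  T0 -> c
  T1 -> b
  T2 -> a
  T3 -> d

CYK table (by increasing span):
  T[0,0] 'a' = {B,T2}  orig:{B}
  T[1,1] 'b' = {S,T1}  orig:{S}
  T[2,2] 'b' = {S,T1}  orig:{S}
  T[0,1] 'ab' = ∅
  T[1,2] 'bb' = ∅
  T[0,2] 'abb' = ∅

S ∉ T[0,2] ⇒ NO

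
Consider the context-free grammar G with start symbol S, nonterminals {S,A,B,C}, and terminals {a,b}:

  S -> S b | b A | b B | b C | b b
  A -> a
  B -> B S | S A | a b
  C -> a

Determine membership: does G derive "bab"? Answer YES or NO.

CNF form of G:
  S -> S T1 | T1 A | T1 B | T1 C | T1 T1
  A -> a
  B -> B S | S A | T0 T1
  C -> a
  T0 -> a
  T1 -> b

CYK fill:
  [0..0]={T1}  "b"  orig:{}
  [1..1]={A,C,T0}  "a"  orig:{A,C}
  [2..2]={T1}  "b"  orig:{}
  [0..1]={S}  "ba"
  [1..2]={B}  "ab"
  [0..2]={S}  "bab"

S ∈ T[0,2] ⇒ YES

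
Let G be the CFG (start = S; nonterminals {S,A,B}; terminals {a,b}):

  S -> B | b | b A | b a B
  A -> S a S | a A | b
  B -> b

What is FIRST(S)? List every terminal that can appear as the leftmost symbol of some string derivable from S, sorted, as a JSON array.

FIRST iteration:
round 1:
  A via A→a A: +{a}
  A via A→b: +{b}
  B via B→b: +{b}
  S via S→B: +{b}
  FIRST(S)={b}  FIRST(A)={a,b}  FIRST(B)={b}
round 2: (stable)
  FIRST(S)={b}  FIRST(A)={a,b}  FIRST(B)={b}

FIRST(S) = ["b"]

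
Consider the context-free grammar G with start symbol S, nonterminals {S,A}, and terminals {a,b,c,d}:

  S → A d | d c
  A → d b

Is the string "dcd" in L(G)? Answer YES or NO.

Convert to CNF:
  S -> A T0 | T0 T2
  A -> T0 T1
  T0 -> d
  T1 -> b
  T2 -> c

CYK table (by increasing span):
  [0..0]={T0}  "d"  orig:{}
  [1..1]={T2}  "c"  orig:{}
  [2..2]={T0}  "d"  orig:{}
  [0..1]={S}  "dc"
  [1..2]=∅  "cd"
  [0..2]=∅  "dcd"

S ∉ T[0,2] ⇒ NO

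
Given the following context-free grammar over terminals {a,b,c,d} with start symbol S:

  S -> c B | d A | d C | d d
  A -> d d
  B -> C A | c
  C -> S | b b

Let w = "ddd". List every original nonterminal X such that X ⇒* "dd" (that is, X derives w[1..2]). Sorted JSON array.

CNF form of G:
  S -> T0 A | T0 C | T0 T0 | T2 B
  A -> T0 T0
  B -> C A | c
  C -> T0 A | T0 C | T0 T0 | T1 T1 | T2 B
  T0 -> d
  T1 -> b
  T2 -> c

CYK table (by increasing span) — only the sub-triangle for w[1..2]:
  cell(1,1) d: {T0}  orig:{}
  cell(2,2) d: {T0}  orig:{}
  cell(1,2) dd: {A,C,S}

Original NTs in T[1,2] deriving "dd": ["A", "C", "S"]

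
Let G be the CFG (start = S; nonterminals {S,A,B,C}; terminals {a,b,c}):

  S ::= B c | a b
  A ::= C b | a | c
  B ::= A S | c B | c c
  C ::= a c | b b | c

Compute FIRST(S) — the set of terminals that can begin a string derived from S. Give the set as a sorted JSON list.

FIRST sets, iterate to fixpoint:
iter 1:
  A via A→a: +{a}
  A via A→c: +{c}
  B via B→A S: +{a,c}
  C via C→a c: +{a}
  C via C→b b: +{b}
  C via C→c: +{c}
  S via S→B c: +{a,c}
  S: {a,c}  A: {a,c}  B: {a,c}  C: {a,b,c}
iter 2:
  A via A→C b: +{b}
  B via B→A S: +{b}
  S via S→B c: +{b}
  S: {a,b,c}  A: {a,b,c}  B: {a,b,c}  C: {a,b,c}
iter 3: done
  S: {a,b,c}  A: {a,b,c}  B: {a,b,c}  C: {a,b,c}

FIRST(S) = ["a", "b", "c"]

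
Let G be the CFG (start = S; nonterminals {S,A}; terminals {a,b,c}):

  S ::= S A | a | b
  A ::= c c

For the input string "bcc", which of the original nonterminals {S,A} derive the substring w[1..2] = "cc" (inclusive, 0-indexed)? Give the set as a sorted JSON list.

CNF form of G:
  S -> S A | a | b
  A -> T0 T0
  T0 -> c

CYK table (by increasing span) (cells [i..j] with 1 ≤ i ≤ j ≤ 2 only):
  T[1,1] 'c' = {T0}  orig:{}
  T[2,2] 'c' = {T0}  orig:{}
  T[1,2] 'cc' = {A}

Original NTs in T[1,2] deriving "cc": ["A"]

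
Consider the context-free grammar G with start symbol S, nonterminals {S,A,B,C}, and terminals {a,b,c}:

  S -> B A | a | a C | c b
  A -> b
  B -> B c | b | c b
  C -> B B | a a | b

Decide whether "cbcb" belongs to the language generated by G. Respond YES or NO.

CNF form of G:
  S -> B A | T0 T1 | T2 C | a
  A -> b
  B -> B T0 | T0 T1 | b
  C -> B B | T2 T2 | b
  T0 -> c
  T1 -> b
  T2 -> a

Fill CYK table bottom-up:
  T[0,0] 'c' = {T0}  orig:{}
  T[1,1] 'b' = {A,B,C,T1}  orig:{A,B,C}
  T[2,2] 'c' = {T0}  orig:{}
  T[3,3] 'b' = {A,B,C,T1}  orig:{A,B,C}
  T[0,1] 'cb' = {B,S}
  T[1,2] 'bc' = {B}
  T[2,3] 'cb' = {B,S}
  T[0,2] 'cbc' = {B}
  T[1,3] 'bcb' = {C,S}
  T[0,3] 'cbcb' = {C,S}

S ∈ T[0,3] ⇒ YES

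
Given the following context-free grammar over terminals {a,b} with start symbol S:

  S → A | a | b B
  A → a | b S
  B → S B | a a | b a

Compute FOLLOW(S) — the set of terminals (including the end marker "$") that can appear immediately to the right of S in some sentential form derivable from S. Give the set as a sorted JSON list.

FIRST iteration:
pass 1:
  A via A→a: +{a}
  A via A→b S: +{b}
  B via B→a a: +{a}
  B via B→b a: +{b}
  S via S→A: +{a,b}
  FIRST[S]={a,b}  FIRST[A]={a,b}  FIRST[B]={a,b}
pass 2: (stable)
  FIRST[S]={a,b}  FIRST[A]={a,b}  FIRST[B]={a,b}

Compute FOLLOW by fixpoint:
seed FOLLOW(S) with $
iter 1:
  B→S B: FOLLOW(S) ⊇ FIRST(B) = {a,b}; new: +{a,b}
  S→A: FOLLOW(A) ⊇ FOLLOW(S) ⊇ {$,a,b}; new: +{$,a,b}
  S→b B: FOLLOW(B) ⊇ FOLLOW(S) ⊇ {$,a,b}; new: +{$,a,b}
  S: {$,a,b}  A: {$,a,b}  B: {$,a,b}
iter 2: (no change)
  S: {$,a,b}  A: {$,a,b}  B: {$,a,b}

FOLLOW(S) = ["$", "a", "b"]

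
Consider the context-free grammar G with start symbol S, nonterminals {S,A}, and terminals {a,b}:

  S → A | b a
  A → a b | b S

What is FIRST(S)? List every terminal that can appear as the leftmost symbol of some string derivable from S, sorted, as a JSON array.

FIRST iteration:
round 1:
  A via A→a b: +{a}
  A via A→b S: +{b}
  S via S→A: +{a,b}
  FIRST(S)={a,b}  FIRST(A)={a,b}
round 2: (no change)
  FIRST(S)={a,b}  FIRST(A)={a,b}

FIRST(S) = ["a", "b"]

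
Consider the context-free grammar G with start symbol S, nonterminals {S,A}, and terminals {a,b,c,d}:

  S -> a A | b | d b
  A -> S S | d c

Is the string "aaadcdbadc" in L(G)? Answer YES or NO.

CNF form of G:
  S -> T0 T3 | T2 A | b
  A -> S S | T0 T1
  T0 -> d
  T1 -> c
  T2 -> a
  T3 -> b

Fill CYK table bottom-up:
  [0..0]={T2}  "a"  orig:{}
  [1..1]={T2}  "a"  orig:{}
  [2..2]={T2}  "a"  orig:{}
  [3..3]={T0}  "d"  orig:{}
  [4..4]={T1}  "c"  orig:{}
  [5..5]={T0}  "d"  orig:{}
  [6..6]={S,T3}  "b"  orig:{S}
  [7..7]={T2}  "a"  orig:{}
  [8..8]={T0}  "d"  orig:{}
  [9..9]={T1}  "c"  orig:{}
  [0..1]=∅  "aa"
  [1..2]=∅  "aa"
  [2..3]=∅  "ad"
  [3..4]={A}  "dc"
  [4..5]=∅  "cd"
  [5..6]={S}  "db"
  [6..7]=∅  "ba"
  [7..8]=∅  "ad"
  [8..9]={A}  "dc"
  [0..2]=∅  "aaa"
  [1..3]=∅  "aad"
  [2..4]={S}  "adc"
  [3..5]=∅  "dcd"
  [4..6]=∅  "cdb"
  [5..7]=∅  "dba"
  [6..8]=∅  "bad"
  [7..9]={S}  "adc"
  [0..3]=∅  "aaad"
  [1..4]=∅  "aadc"
  [2..5]=∅  "adcd"
  [3..6]=∅  "dcdb"
  [4..7]=∅  "cdba"
  [5..8]=∅  "dbad"
  [6..9]={A}  "badc"
  [0..4]=∅  "aaadc"
  [1..5]=∅  "aadcd"
  [2..6]={A}  "adcdb"
  [3..7]=∅  "dcdba"
  [4..8]=∅  "cdbad"
  [5..9]={A}  "dbadc"
  [0..5]=∅  "aaadcd"
  [1..6]={S}  "aadcdb"
  [2..7]=∅  "adcdba"
  [3..8]=∅  "dcdbad"
  [4..9]=∅  "cdbadc"
  [0..6]=∅  "aaadcdb"
  [1..7]=∅  "aadcdba"
  [2..8]=∅  "adcdbad"
  [3..9]=∅  "dcdbadc"
  [0..7]=∅  "aaadcdba"
  [1..8]=∅  "aadcdbad"
  [2..9]=∅  "adcdbadc"
  [0..8]=∅  "aaadcdbad"
  [1..9]={A}  "aadcdbadc"
  [0..9]={S}  "aaadcdbadc"

S ∈ T[0,9] ⇒ YES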